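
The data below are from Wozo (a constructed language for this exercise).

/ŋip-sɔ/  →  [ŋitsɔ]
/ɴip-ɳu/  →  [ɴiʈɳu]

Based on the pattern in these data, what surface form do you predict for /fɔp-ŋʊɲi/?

The data show regressive place assimilation: /p/ → [t] before /s/; /p/ → [ʈ] before /ɳ/. In each pair only place changes, matching the following consonant, while manner and voice stay constant.
/p/ is a voiceless bilabial stop. The following trigger /ŋ/ is velar, so /p/ must become velar as well.
The voiceless velar stop is [k], so /p/ → [k].

[fɔkŋʊɲi]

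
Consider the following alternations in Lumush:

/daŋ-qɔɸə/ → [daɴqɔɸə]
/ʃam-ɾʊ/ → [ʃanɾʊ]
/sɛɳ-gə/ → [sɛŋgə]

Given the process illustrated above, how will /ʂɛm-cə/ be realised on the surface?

[ʂɛɲcə]

The data show regressive place assimilation: /ŋ/ → [ɴ] before /q/; /m/ → [n] before /ɾ/; /ɳ/ → [ŋ] before /g/. In each pair only place changes, matching the following consonant, while manner and voice stay constant.
/m/ is a voiced bilabial nasal. The following trigger /c/ is palatal, so /m/ must become palatal as well.
The voiced palatal nasal is [ɲ], so /m/ → [ɲ].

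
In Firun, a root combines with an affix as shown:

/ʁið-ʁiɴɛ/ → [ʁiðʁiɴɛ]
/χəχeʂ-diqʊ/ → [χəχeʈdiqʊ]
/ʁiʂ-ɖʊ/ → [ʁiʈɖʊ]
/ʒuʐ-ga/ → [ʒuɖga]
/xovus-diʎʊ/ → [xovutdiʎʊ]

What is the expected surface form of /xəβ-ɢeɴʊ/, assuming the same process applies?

The data show regressive manner assimilation: /ʂ/ → [ʈ] before /d/; /ʂ/ → [ʈ] before /ɖ/; /ʐ/ → [ɖ] before /g/; /s/ → [t] before /d/. In each pair only manner changes, matching the following consonant, while place and voice stay constant.
No alternation appears in [ʁiðʁiɴɛ]: there the adjacent consonants already agree in manner (/ð/ and /ʁ/ are both fricatives), so this form is consistent with the same rule.
The rule targets /β/ (voiced bilabial fricative), which sits before the trigger /ɢ/ (stop).
A voiced bilabial stop is [b], so the surface segment is [b].

[xəbɢeɴʊ]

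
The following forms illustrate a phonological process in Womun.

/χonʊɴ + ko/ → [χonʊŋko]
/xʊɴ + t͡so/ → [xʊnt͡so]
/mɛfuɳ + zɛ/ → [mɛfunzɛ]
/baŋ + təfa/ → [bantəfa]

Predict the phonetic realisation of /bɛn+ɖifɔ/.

[bɛɳɖifɔ]

The data show regressive place assimilation: /ɴ/ → [ŋ] before /k/; /ɴ/ → [n] before /t͡s/; /ɳ/ → [n] before /z/; /ŋ/ → [n] before /t/. In each pair only place changes, matching the following consonant, while manner and voice stay constant.
/n/ is a voiced alveolar nasal. The following trigger /ɖ/ is retroflex, so /n/ must become retroflex as well.
A voiced retroflex nasal is [ɳ], so the surface segment is [ɳ].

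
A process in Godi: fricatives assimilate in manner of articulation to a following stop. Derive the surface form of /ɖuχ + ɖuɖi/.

[ɖuqɖuɖi]

The rule targets /χ/ (voiceless uvular fricative), which sits before the trigger /ɖ/ (stop).
The voiceless uvular stop is [q], so /χ/ → [q].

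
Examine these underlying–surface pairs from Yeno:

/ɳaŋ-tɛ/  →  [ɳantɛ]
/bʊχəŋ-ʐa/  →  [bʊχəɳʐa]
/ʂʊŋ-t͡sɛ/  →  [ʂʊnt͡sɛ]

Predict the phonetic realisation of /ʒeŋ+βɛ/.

[ʒemβɛ]

The data show regressive place assimilation: /ŋ/ → [n] before /t/; /ŋ/ → [ɳ] before /ʐ/; /ŋ/ → [n] before /t͡s/. In each pair only place changes, matching the following consonant, while manner and voice stay constant.
The rule targets /ŋ/ (voiced velar nasal), which sits before the trigger /β/ (bilabial).
Changing only its place to bilabial gives [m] — the voiced bilabial nasal.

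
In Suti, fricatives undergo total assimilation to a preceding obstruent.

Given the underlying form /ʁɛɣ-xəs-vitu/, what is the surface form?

[ʁɛɣɣəssitu]

/x/ is the segment targeted by the rule; it sits immediately after /ɣ/, so it assimilates completely and surfaces as [ɣ].
The same rule applies at the second boundary: /v/ → [s] next to /s/.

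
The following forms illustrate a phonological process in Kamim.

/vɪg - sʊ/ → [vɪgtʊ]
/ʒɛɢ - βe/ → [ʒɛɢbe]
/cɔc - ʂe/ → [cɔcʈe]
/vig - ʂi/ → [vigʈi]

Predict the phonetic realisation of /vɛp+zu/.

[vɛpdu]

The data show progressive manner assimilation: /s/ → [t] after /g/; /β/ → [b] after /ɢ/; /ʂ/ → [ʈ] after /c/; /ʂ/ → [ʈ] after /g/. In each pair only manner changes, matching the preceding consonant, while place and voice stay constant.
/z/ is a voiced alveolar fricative. The preceding trigger /p/ is a stop, so /z/ must become a stop as well.
A voiced alveolar stop is [d], so the surface segment is [d].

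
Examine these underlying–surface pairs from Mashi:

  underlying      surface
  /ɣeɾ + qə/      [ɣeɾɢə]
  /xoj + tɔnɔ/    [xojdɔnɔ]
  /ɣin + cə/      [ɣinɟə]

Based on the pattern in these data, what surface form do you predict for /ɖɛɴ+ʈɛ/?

[ɖɛɴɖɛ]

The data show progressive voicing assimilation: /q/ → [ɢ] after /ɾ/; /t/ → [d] after /j/; /c/ → [ɟ] after /n/. In each pair only voicing changes, matching the preceding consonant, while place and manner stay constant.
/ʈ/ is a voiceless retroflex stop. The preceding trigger /ɴ/ is voiced, so /ʈ/ must become voiced as well.
A voiced retroflex stop is [ɖ], so the surface segment is [ɖ].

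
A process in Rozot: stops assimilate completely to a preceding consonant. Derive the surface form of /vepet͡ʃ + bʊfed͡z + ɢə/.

/b/ is the segment targeted by the rule; it sits immediately after /t͡ʃ/, so it assimilates completely and surfaces as [t͡ʃ].
The same rule applies at the second boundary: /ɢ/ → [d͡z] next to /d͡z/.

[vepet͡ʃt͡ʃʊfed͡zd͡zə]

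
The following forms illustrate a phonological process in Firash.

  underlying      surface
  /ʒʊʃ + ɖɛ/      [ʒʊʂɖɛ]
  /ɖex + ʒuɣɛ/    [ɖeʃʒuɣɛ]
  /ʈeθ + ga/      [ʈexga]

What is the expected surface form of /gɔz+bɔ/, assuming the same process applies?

The data show regressive place assimilation: /ʃ/ → [ʂ] before /ɖ/; /x/ → [ʃ] before /ʒ/; /θ/ → [x] before /g/. In each pair only place changes, matching the following consonant, while manner and voice stay constant.
The rule targets /z/ (voiced alveolar fricative), which sits before the trigger /b/ (bilabial).
A voiced bilabial fricative is [β], so the surface segment is [β].

[gɔβbɔ]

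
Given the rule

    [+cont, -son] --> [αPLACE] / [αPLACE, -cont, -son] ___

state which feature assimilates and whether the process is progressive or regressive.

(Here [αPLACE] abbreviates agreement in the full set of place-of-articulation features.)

The shared variable α links the value of the place features (abbreviated [PLACE]) on the target to the same value on the neighbouring segment, so place is the feature that assimilates.
The conditioning segment sits to the left of the focus bar, meaning the trigger precedes the segment that changes — progressive assimilation.

progressive place assimilation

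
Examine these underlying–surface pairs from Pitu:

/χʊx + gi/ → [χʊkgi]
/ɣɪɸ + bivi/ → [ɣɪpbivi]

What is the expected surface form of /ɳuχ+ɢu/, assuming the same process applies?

[ɳuqɢu]

The data show regressive manner assimilation: /x/ → [k] before /g/; /ɸ/ → [p] before /b/. In each pair only manner changes, matching the following consonant, while place and voice stay constant.
The rule targets /χ/ (voiceless uvular fricative), which sits before the trigger /ɢ/ (stop).
A voiceless uvular stop is [q], so the surface segment is [q].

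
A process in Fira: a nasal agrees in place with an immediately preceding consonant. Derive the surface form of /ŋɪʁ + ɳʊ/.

/ɳ/ is a voiced retroflex nasal. The preceding trigger /ʁ/ is uvular, so /ɳ/ must become uvular as well.
The voiced uvular nasal is [ɴ], so /ɳ/ → [ɴ].

[ŋɪʁɴʊ]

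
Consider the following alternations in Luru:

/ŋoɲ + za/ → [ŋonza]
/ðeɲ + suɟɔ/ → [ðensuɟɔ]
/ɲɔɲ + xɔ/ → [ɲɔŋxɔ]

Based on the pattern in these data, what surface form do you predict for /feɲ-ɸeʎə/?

[femɸeʎə]

The data show regressive place assimilation: /ɲ/ → [n] before /z/; /ɲ/ → [n] before /s/; /ɲ/ → [ŋ] before /x/. In each pair only place changes, matching the following consonant, while manner and voice stay constant.
The rule targets /ɲ/ (voiced palatal nasal), which sits before the trigger /ɸ/ (bilabial).
The voiced bilabial nasal is [m], so /ɲ/ → [m].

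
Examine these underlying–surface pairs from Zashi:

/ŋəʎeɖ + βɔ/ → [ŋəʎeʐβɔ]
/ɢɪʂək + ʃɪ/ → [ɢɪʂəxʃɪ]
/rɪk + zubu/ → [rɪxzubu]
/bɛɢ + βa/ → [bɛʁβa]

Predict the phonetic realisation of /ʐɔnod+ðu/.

[ʐɔnozðu]

The data show regressive manner assimilation: /ɖ/ → [ʐ] before /β/; /k/ → [x] before /ʃ/; /k/ → [x] before /z/; /ɢ/ → [ʁ] before /β/. In each pair only manner changes, matching the following consonant, while place and voice stay constant.
/d/ is a voiced alveolar stop. The following trigger /ð/ is a fricative, so /d/ must become a fricative as well.
Changing only its manner to fricative gives [z] — the voiced alveolar fricative.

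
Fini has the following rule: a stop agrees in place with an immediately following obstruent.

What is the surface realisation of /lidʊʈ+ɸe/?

The rule targets /ʈ/ (voiceless retroflex stop), which sits before the trigger /ɸ/ (bilabial).
A voiceless bilabial stop is [p], so the surface segment is [p].

[lidʊpɸe]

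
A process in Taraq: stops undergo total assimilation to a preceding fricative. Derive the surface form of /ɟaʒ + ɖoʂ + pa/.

/ɖ/ is the segment targeted by the rule; it sits immediately after /ʒ/, so it assimilates completely and surfaces as [ʒ].
At the second juncture, /p/ likewise becomes [ʂ] adjacent to /ʂ/.

[ɟaʒʒoʂʂa]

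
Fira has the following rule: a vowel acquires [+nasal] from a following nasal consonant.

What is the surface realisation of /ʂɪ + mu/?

[ʂɪ̃mu]

The vowel /ɪ/ is adjacent to the following nasal /m/, so it acquires [+nasal] and surfaces as [ɪ̃].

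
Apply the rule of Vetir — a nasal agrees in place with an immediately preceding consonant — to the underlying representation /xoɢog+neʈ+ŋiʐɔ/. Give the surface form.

/n/ is a voiced alveolar nasal. The preceding trigger /g/ is velar, so /n/ must become velar as well.
Changing only its place to velar gives [ŋ] — the voiced velar nasal.
The same rule applies at the second boundary: /ŋ/ → [ɳ] next to /ʈ/.

[xoɢogŋeʈɳiʐɔ]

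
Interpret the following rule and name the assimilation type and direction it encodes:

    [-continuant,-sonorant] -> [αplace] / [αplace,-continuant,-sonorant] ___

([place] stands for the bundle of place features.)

The shared variable α links the value of the place features (abbreviated [place]) on the target to the same value on the neighbouring segment, so place is the feature that assimilates.
Since the environment is written before the underscore, the trigger precedes the target; the direction is progressive.

progressive place assimilation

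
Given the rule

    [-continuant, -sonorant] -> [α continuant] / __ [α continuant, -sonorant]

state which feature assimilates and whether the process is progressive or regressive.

regressive manner assimilation

The shared variable α links the value of [continuant] on the target to that of the neighbouring obstruent. [continuant] distinguishes stops from fricatives — a manner-of-articulation feature — so this is manner assimilation.
The conditioning segment sits to the right of the focus bar, meaning the trigger follows the segment that changes — regressive assimilation.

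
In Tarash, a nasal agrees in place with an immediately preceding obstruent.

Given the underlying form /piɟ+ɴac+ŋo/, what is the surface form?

The rule targets /ɴ/ (voiced uvular nasal), which sits after the trigger /ɟ/ (palatal).
A voiced palatal nasal is [ɲ], so the surface segment is [ɲ].
The same rule applies at the second boundary: /ŋ/ → [ɲ] next to /c/.

[piɟɲacɲo]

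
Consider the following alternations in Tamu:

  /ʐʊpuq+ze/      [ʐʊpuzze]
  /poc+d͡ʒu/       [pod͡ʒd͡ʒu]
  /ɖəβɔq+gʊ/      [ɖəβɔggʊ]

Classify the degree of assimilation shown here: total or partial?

Underlying /q/ is realised as [z] next to /z/; /z/ itself does not change.
The output [z] is identical to the trigger /z/ — every feature (place, manner, voicing) has been copied — so this is total assimilation.
The other forms behave the same way: /c/ → [d͡ʒ] before /d͡ʒ/; /q/ → [g] before /g/ — in each case the output is a copy of the following consonant.

total assimilation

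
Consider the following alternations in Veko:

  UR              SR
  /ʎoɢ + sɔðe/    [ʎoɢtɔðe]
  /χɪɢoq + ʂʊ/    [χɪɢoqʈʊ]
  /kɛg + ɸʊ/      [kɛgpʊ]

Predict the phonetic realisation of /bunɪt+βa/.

The data show progressive manner assimilation: /s/ → [t] after /ɢ/; /ʂ/ → [ʈ] after /q/; /ɸ/ → [p] after /g/. In each pair only manner changes, matching the preceding consonant, while place and voice stay constant.
/β/ is a voiced bilabial fricative. The preceding trigger /t/ is a stop, so /β/ must become a stop as well.
A voiced bilabial stop is [b], so the surface segment is [b].

[bunɪtba]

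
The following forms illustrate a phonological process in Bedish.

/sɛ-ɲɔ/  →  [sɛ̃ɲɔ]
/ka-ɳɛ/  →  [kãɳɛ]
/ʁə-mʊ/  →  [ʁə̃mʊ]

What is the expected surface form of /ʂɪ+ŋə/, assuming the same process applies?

The data show regressive nasality assimilation (vowel nasalisation): /ɛ/ → [ɛ̃] before /ɲ/; /a/ → [ã] before /ɳ/; /ə/ → [ə̃] before /m/ — a vowel is nasalised by an immediately following nasal consonant.
The vowel /ɪ/ is adjacent to the following nasal /ŋ/, so it acquires [+nasal] and surfaces as [ɪ̃].

[ʂɪ̃ŋə]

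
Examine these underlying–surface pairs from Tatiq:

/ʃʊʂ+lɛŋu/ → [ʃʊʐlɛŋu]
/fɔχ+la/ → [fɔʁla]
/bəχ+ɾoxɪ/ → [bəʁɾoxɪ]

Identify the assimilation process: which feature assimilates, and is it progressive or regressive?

regressive voicing assimilation

The segment that alternates is /ʂ/, which surfaces as [ʐ] when adjacent to /l/.
The change voiceless → voiced matches the voicing of the following /l/, identifying this as voicing assimilation.
Place and manner are unchanged, so the assimilation is partial, not total.
Checking the remaining alternations: /χ/ → [ʁ] before /l/ (voiceless → voiced, matching voiced); /χ/ → [ʁ] before /ɾ/ (voiceless → voiced, matching voiced) — only voicing changes, and always toward the following segment.
Since the segment that changes precedes the conditioning segment, the assimilation is regressive.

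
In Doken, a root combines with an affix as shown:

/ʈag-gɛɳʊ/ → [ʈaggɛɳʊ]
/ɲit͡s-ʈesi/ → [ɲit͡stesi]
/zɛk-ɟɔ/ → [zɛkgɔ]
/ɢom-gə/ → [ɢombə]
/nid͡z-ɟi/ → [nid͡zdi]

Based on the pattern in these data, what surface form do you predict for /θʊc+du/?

[θʊcɟu]

The data show progressive place assimilation: /ʈ/ → [t] after /t͡s/; /ɟ/ → [g] after /k/; /g/ → [b] after /m/; /ɟ/ → [d] after /d͡z/. In each pair only place changes, matching the preceding consonant, while manner and voice stay constant.
Nothing changes in [ʈaggɛɳʊ]: there the adjacent consonants already agree in place (/g/ and /g/ are both velar), so this form is consistent with the same rule.
The rule targets /d/ (voiced alveolar stop), which sits after the trigger /c/ (palatal).
Changing only its place to palatal gives [ɟ] — the voiced palatal stop.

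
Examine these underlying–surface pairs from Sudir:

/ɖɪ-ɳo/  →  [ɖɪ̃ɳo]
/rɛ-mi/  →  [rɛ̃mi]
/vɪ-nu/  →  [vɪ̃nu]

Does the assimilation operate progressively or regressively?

The vowel /ɪ/ surfaces as nasalised [ɪ̃] next to the following nasal /ɳ/ — it has acquired the [+nasal] feature of its neighbour.
The other forms show the same pattern: /ɛ/ → [ɛ̃] before /m/; /ɪ/ → [ɪ̃] before /n/ — each time a vowel is nasalised next to a following nasal.
Because the conditioning nasal is to the right of the vowel that changes, the process is regressive (anticipatory).

regressive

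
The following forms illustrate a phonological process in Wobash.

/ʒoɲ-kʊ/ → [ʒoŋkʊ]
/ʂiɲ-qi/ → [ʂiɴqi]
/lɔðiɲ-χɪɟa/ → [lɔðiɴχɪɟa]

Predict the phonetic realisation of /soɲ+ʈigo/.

[soɳʈigo]

The data show regressive place assimilation: /ɲ/ → [ŋ] before /k/; /ɲ/ → [ɴ] before /q/; /ɲ/ → [ɴ] before /χ/. In each pair only place changes, matching the following consonant, while manner and voice stay constant.
The rule targets /ɲ/ (voiced palatal nasal), which sits before the trigger /ʈ/ (retroflex).
The voiced retroflex nasal is [ɳ], so /ɲ/ → [ɳ].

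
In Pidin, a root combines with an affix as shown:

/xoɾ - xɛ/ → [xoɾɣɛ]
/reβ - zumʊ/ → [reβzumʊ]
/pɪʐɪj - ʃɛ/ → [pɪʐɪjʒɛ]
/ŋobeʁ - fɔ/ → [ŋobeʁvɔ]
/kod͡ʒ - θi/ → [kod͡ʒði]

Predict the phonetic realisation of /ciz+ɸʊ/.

[cizβʊ]

The data show progressive voicing assimilation: /x/ → [ɣ] after /ɾ/; /ʃ/ → [ʒ] after /j/; /f/ → [v] after /ʁ/; /θ/ → [ð] after /d͡ʒ/. In each pair only voicing changes, matching the preceding consonant, while place and manner stay constant.
No alternation appears in [reβzumʊ]: there the adjacent consonants already agree in voicing (/z/ and /β/ are both voiced), so this form is consistent with the same rule.
The rule targets /ɸ/ (voiceless bilabial fricative), which sits after the trigger /z/ (voiced).
Changing only its voicing to voiced gives [β] — the voiced bilabial fricative.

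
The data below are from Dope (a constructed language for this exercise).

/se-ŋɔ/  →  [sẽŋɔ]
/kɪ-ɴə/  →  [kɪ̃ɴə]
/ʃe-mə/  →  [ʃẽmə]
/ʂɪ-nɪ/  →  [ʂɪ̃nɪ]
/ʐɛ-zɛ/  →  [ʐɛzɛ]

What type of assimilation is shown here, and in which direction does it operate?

regressive nasality assimilation (vowel nasalisation)

The vowel /e/ surfaces as nasalised [ẽ] next to the following nasal /ŋ/ — it has acquired the [+nasal] feature of its neighbour.
The other forms show the same pattern: /ɪ/ → [ɪ̃] before /ɴ/; /e/ → [ẽ] before /m/; /ɪ/ → [ɪ̃] before /n/ — each time a vowel is nasalised next to a following nasal.
No change occurs in [ʐɛzɛ] because the vowel at the boundary is adjacent to an oral consonant, not a nasal (/ɛ/ next to /z/).
Because the conditioning nasal is to the right of the vowel that changes, the process is regressive (anticipatory).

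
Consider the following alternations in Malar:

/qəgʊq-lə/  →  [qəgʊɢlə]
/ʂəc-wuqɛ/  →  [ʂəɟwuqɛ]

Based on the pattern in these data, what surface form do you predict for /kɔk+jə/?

[kɔgjə]

The data show regressive voicing assimilation: /q/ → [ɢ] before /l/; /c/ → [ɟ] before /w/. In each pair only voicing changes, matching the following consonant, while place and manner stay constant.
/k/ is a voiceless velar stop. The following trigger /j/ is voiced, so /k/ must become voiced as well.
Changing only its voicing to voiced gives [g] — the voiced velar stop.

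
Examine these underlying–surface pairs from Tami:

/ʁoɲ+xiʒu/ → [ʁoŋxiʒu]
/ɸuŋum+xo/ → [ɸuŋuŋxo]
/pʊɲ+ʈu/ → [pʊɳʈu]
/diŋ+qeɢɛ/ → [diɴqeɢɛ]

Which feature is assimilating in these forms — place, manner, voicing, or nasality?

The segment that alternates is /ɲ/, which surfaces as [ŋ] when adjacent to /x/.
/ɲ/ is palatal while /x/ is velar; the output [ŋ] is velar, matching the trigger — so the feature that spreads is place.
The same holds elsewhere in the data: /m/ → [ŋ] before /x/ (bilabial → velar, matching velar); /ɲ/ → [ɳ] before /ʈ/ (palatal → retroflex, matching retroflex); /ŋ/ → [ɴ] before /q/ (velar → uvular, matching uvular) — only place changes, and always toward the following segment.

place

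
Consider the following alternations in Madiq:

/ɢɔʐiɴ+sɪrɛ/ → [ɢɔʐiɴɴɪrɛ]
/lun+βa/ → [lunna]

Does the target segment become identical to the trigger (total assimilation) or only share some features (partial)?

The segment that alternates is /s/, which surfaces as [ɴ] when adjacent to /ɴ/.
The output [ɴ] is identical to the trigger /ɴ/ — every feature (place, manner, voicing) has been copied — so this is total assimilation.
The remaining alternation confirms this: /β/ → [n] after /n/ — in each case the output is a copy of the preceding consonant.

total assimilation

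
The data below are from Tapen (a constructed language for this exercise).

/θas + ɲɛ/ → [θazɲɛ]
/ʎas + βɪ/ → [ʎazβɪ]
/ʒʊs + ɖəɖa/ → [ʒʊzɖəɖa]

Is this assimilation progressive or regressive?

regressive

The segment that alternates is /s/, which surfaces as [z] when adjacent to /ɲ/.
The change voiceless → voiced matches the voicing of the following /ɲ/, identifying this as voicing assimilation.
Checking the remaining alternations: /s/ → [z] before /β/ (voiceless → voiced, matching voiced); /s/ → [z] before /ɖ/ (voiceless → voiced, matching voiced) — only voicing changes, and always toward the following segment.
The trigger is the following segment, so the direction is regressive (anticipatory).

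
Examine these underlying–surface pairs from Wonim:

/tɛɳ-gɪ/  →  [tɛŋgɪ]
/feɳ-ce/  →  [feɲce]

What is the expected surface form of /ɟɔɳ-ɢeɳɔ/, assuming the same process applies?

The data show regressive place assimilation: /ɳ/ → [ŋ] before /g/; /ɳ/ → [ɲ] before /c/. In each pair only place changes, matching the following consonant, while manner and voice stay constant.
The rule targets /ɳ/ (voiced retroflex nasal), which sits before the trigger /ɢ/ (uvular).
The voiced uvular nasal is [ɴ], so /ɳ/ → [ɴ].

[ɟɔɴɢeɳɔ]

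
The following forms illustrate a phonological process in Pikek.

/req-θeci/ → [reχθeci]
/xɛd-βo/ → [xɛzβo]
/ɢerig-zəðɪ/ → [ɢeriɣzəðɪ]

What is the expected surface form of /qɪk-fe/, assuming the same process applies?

The data show regressive manner assimilation: /q/ → [χ] before /θ/; /d/ → [z] before /β/; /g/ → [ɣ] before /z/. In each pair only manner changes, matching the following consonant, while place and voice stay constant.
/k/ is a voiceless velar stop. The following trigger /f/ is a fricative, so /k/ must become a fricative as well.
The voiceless velar fricative is [x], so /k/ → [x].

[qɪxfe]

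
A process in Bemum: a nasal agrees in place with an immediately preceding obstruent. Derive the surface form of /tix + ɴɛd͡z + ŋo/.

The rule targets /ɴ/ (voiced uvular nasal), which sits after the trigger /x/ (velar).
The voiced velar nasal is [ŋ], so /ɴ/ → [ŋ].
The same rule applies at the second boundary: /ŋ/ → [n] next to /d͡z/.

[tixŋɛd͡zno]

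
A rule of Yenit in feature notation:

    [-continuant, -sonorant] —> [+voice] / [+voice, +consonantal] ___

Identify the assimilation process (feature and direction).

progressive voicing assimilation

The structural change is [+voice], and the conditioning segment [+voice, +consonantal] (a voiced consonant) is itself voiced, so the target comes to share the voicing of its neighbour — voicing assimilation.
Since the environment is written before the underscore, the trigger precedes the target; the direction is progressive.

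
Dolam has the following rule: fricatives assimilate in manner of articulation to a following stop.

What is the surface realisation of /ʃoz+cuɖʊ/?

The rule targets /z/ (voiced alveolar fricative), which sits before the trigger /c/ (stop).
A voiced alveolar stop is [d], so the surface segment is [d].

[ʃodcuɖʊ]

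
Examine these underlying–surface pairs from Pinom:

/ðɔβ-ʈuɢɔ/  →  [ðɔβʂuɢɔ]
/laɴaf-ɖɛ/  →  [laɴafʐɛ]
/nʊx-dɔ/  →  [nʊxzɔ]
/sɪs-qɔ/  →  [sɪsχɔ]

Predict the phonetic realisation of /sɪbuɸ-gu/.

[sɪbuɸɣu]

The data show progressive manner assimilation: /ʈ/ → [ʂ] after /β/; /ɖ/ → [ʐ] after /f/; /d/ → [z] after /x/; /q/ → [χ] after /s/. In each pair only manner changes, matching the preceding consonant, while place and voice stay constant.
/g/ is a voiced velar stop. The preceding trigger /ɸ/ is a fricative, so /g/ must become a fricative as well.
The voiced velar fricative is [ɣ], so /g/ → [ɣ].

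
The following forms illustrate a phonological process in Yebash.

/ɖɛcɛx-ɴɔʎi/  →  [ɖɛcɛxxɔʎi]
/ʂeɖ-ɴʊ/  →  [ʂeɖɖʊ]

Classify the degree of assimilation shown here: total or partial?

total assimilation

The segment that alternates is /ɴ/, which surfaces as [x] when adjacent to /x/.
The output [x] is identical to the trigger /x/ — every feature (place, manner, voicing) has been copied — so this is total assimilation.
The remaining alternation confirms this: /ɴ/ → [ɖ] after /ɖ/ — in each case the output is a copy of the preceding consonant.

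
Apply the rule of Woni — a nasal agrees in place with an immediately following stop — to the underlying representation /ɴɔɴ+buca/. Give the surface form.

/ɴ/ is a voiced uvular nasal. The following trigger /b/ is bilabial, so /ɴ/ must become bilabial as well.
The voiced bilabial nasal is [m], so /ɴ/ → [m].

[ɴɔmbuca]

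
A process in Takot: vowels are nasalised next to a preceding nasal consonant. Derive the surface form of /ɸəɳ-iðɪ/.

[ɸəɳĩðɪ]

/i/ sits next to the nasal /ɳ/ and is therefore nasalised to [ĩ].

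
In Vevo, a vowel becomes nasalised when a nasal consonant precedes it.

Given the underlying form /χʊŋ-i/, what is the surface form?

[χʊŋĩ]

The vowel /i/ is adjacent to the preceding nasal /ŋ/, so it acquires [+nasal] and surfaces as [ĩ].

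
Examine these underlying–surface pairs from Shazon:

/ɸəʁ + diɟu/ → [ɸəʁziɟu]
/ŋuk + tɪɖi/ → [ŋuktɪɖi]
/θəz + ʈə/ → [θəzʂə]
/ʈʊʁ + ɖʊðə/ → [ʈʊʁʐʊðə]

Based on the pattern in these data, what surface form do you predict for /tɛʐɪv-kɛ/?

[tɛʐɪvxɛ]

The data show progressive manner assimilation: /d/ → [z] after /ʁ/; /ʈ/ → [ʂ] after /z/; /ɖ/ → [ʐ] after /ʁ/. In each pair only manner changes, matching the preceding consonant, while place and voice stay constant.
Nothing changes in [ŋuktɪɖi]: there the adjacent consonants already agree in manner (/t/ and /k/ are both stops), so this form is consistent with the same rule.
The rule targets /k/ (voiceless velar stop), which sits after the trigger /v/ (fricative).
The voiceless velar fricative is [x], so /k/ → [x].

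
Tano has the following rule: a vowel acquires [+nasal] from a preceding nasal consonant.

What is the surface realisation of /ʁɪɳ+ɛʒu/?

[ʁɪɳɛ̃ʒu]

The vowel /ɛ/ is adjacent to the preceding nasal /ɳ/, so it acquires [+nasal] and surfaces as [ɛ̃].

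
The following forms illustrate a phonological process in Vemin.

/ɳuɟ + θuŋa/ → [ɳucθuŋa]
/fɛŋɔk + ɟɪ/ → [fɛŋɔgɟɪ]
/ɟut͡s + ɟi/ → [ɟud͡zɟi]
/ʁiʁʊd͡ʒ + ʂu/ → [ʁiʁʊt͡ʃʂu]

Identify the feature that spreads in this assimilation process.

voicing

Underlying /ɟ/ is realised as [c] next to /θ/; /θ/ itself does not change.
/ɟ/ is voiced while /θ/ is voiceless; the output [c] is voiceless, matching the trigger — so the feature that spreads is voicing.
The other alternating forms pattern the same way: /k/ → [g] before /ɟ/ (voiceless → voiced, matching voiced); /t͡s/ → [d͡z] before /ɟ/ (voiceless → voiced, matching voiced); /d͡ʒ/ → [t͡ʃ] before /ʂ/ (voiced → voiceless, matching voiceless) — only voicing changes, and always toward the following segment.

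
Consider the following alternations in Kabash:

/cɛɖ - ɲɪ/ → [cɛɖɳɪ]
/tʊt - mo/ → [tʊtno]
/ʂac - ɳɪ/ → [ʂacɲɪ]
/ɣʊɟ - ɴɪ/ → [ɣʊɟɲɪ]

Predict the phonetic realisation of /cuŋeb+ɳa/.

The data show progressive place assimilation: /ɲ/ → [ɳ] after /ɖ/; /m/ → [n] after /t/; /ɳ/ → [ɲ] after /c/; /ɴ/ → [ɲ] after /ɟ/. In each pair only place changes, matching the preceding consonant, while manner and voice stay constant.
/ɳ/ is a voiced retroflex nasal. The preceding trigger /b/ is bilabial, so /ɳ/ must become bilabial as well.
A voiced bilabial nasal is [m], so the surface segment is [m].

[cuŋebma]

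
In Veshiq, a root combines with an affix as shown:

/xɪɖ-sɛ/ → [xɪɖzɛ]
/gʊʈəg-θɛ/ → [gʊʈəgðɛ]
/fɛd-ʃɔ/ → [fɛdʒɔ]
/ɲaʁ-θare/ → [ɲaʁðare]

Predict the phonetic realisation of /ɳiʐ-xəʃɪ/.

[ɳiʐɣəʃɪ]

The data show progressive voicing assimilation: /s/ → [z] after /ɖ/; /θ/ → [ð] after /g/; /ʃ/ → [ʒ] after /d/; /θ/ → [ð] after /ʁ/. In each pair only voicing changes, matching the preceding consonant, while place and manner stay constant.
/x/ is a voiceless velar fricative. The preceding trigger /ʐ/ is voiced, so /x/ must become voiced as well.
The voiced velar fricative is [ɣ], so /x/ → [ɣ].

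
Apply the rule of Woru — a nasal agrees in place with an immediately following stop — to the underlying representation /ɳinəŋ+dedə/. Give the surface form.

[ɳinəndedə]

/ŋ/ is a voiced velar nasal. The following trigger /d/ is alveolar, so /ŋ/ must become alveolar as well.
A voiced alveolar nasal is [n], so the surface segment is [n].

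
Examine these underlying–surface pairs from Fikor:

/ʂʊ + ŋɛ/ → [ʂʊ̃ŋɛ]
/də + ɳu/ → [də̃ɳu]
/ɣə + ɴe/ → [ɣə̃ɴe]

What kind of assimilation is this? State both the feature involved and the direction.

The vowel /ʊ/ surfaces as nasalised [ʊ̃] next to the following nasal /ŋ/ — it has acquired the [+nasal] feature of its neighbour.
Likewise in the remaining data: /ə/ → [ə̃] before /ɳ/; /ə/ → [ə̃] before /ɴ/ — each time a vowel is nasalised next to a following nasal.
Because the conditioning nasal is to the right of the vowel that changes, the process is regressive (anticipatory).

regressive nasality assimilation (vowel nasalisation)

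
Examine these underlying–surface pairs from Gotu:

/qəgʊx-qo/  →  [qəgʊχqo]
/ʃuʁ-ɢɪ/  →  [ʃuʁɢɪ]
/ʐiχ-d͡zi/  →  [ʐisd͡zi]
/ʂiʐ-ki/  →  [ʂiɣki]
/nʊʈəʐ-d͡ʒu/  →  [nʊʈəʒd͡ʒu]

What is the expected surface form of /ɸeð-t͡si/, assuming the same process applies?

[ɸezt͡si]

The data show regressive place assimilation: /x/ → [χ] before /q/; /χ/ → [s] before /d͡z/; /ʐ/ → [ɣ] before /k/; /ʐ/ → [ʒ] before /d͡ʒ/. In each pair only place changes, matching the following consonant, while manner and voice stay constant.
No alternation appears in [ʃuʁɢɪ]: there the adjacent consonants already agree in place (/ʁ/ and /ɢ/ are both uvular), so this form is consistent with the same rule.
/ð/ is a voiced dental fricative. The following trigger /t͡s/ is alveolar, so /ð/ must become alveolar as well.
The voiced alveolar fricative is [z], so /ð/ → [z].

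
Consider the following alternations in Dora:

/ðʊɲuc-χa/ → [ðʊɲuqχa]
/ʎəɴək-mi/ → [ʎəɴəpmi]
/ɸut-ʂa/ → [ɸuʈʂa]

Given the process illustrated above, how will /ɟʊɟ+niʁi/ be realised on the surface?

[ɟʊdniʁi]

The data show regressive place assimilation: /c/ → [q] before /χ/; /k/ → [p] before /m/; /t/ → [ʈ] before /ʂ/. In each pair only place changes, matching the following consonant, while manner and voice stay constant.
/ɟ/ is a voiced palatal stop. The following trigger /n/ is alveolar, so /ɟ/ must become alveolar as well.
A voiced alveolar stop is [d], so the surface segment is [d].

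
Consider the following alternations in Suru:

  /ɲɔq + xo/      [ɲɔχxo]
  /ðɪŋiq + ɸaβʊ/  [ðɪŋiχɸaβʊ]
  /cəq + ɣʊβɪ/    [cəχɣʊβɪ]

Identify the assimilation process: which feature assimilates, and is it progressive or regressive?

Comparing underlying and surface forms, /q/ → [χ] is the alternation; the neighbouring /x/ is constant.
The change stop → fricative matches the manner of the following /x/, identifying this as manner assimilation.
Place and voice are unchanged, so the assimilation is partial, not total.
Checking the remaining alternations: /q/ → [χ] before /ɸ/ (stop → fricative, matching a fricative); /q/ → [χ] before /ɣ/ (stop → fricative, matching a fricative) — only manner changes, and always toward the following segment.
The trigger is the following segment, so the direction is regressive (anticipatory).

regressive manner assimilation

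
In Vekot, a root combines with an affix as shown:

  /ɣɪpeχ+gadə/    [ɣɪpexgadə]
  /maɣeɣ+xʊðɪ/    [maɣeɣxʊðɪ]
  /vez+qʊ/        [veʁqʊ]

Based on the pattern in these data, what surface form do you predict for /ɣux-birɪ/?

The data show regressive place assimilation: /χ/ → [x] before /g/; /z/ → [ʁ] before /q/. In each pair only place changes, matching the following consonant, while manner and voice stay constant.
No alternation appears in [maɣeɣxʊðɪ]: there the adjacent consonants already agree in place (/ɣ/ and /x/ are both velar), so this form is consistent with the same rule.
The rule targets /x/ (voiceless velar fricative), which sits before the trigger /b/ (bilabial).
A voiceless bilabial fricative is [ɸ], so the surface segment is [ɸ].

[ɣuɸbirɪ]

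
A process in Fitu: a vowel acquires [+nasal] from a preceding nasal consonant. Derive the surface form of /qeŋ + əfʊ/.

/ə/ sits next to the nasal /ŋ/ and is therefore nasalised to [ə̃].

[qeŋə̃fʊ]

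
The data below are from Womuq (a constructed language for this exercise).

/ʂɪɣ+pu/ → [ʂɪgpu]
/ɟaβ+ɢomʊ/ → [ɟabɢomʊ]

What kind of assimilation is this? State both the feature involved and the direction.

The segment that alternates is /ɣ/, which surfaces as [g] when adjacent to /p/.
/ɣ/ is a fricative while /p/ is a stop; the output [g] is a stop, matching the trigger — so the feature that spreads is manner.
Place and voice are unchanged, so the assimilation is partial, not total.
The same holds elsewhere in the data: /β/ → [b] before /ɢ/ (fricative → stop, matching a stop) — only manner changes, and always toward the following segment.
The trigger is the following segment, so the direction is regressive (anticipatory).

regressive manner assimilation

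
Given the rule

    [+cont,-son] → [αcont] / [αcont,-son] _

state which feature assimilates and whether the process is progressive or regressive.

progressive manner assimilation

The shared variable α links the value of [cont] on the target to that of the neighbouring obstruent. [cont] distinguishes stops from fricatives — a manner-of-articulation feature — so this is manner assimilation.
Since the environment is written before the underscore, the trigger precedes the target; the direction is progressive.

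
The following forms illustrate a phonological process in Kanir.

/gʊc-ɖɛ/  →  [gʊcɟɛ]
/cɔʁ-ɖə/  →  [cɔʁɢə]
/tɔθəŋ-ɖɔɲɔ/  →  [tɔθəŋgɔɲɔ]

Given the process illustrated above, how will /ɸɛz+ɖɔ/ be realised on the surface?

The data show progressive place assimilation: /ɖ/ → [ɟ] after /c/; /ɖ/ → [ɢ] after /ʁ/; /ɖ/ → [g] after /ŋ/. In each pair only place changes, matching the preceding consonant, while manner and voice stay constant.
The rule targets /ɖ/ (voiced retroflex stop), which sits after the trigger /z/ (alveolar).
A voiced alveolar stop is [d], so the surface segment is [d].

[ɸɛzdɔ]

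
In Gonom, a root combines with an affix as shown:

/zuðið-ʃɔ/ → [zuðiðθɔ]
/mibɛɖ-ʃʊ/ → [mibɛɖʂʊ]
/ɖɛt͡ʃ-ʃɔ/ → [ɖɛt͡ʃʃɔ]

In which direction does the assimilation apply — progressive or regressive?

The segment that alternates is /ʃ/, which surfaces as [θ] when adjacent to /ð/.
The change postalveolar → dental matches the place of the preceding /ð/, identifying this as place assimilation.
Checking the remaining alternation: /ʃ/ → [ʂ] after /ɖ/ (postalveolar → retroflex, matching retroflex) — only place changes, and always toward the preceding segment.
No alternation appears in [ɖɛt͡ʃʃɔ]: there the adjacent consonants already agree in place (/ʃ/ and /t͡ʃ/ are both postalveolar), so this form is consistent with the same rule.
The trigger is the preceding segment, so the direction is progressive (perseverative).

progressive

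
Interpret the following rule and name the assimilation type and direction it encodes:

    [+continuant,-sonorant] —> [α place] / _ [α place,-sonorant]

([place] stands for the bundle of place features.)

The rule copies the place features (abbreviated [place]) from the environment onto the target, so the assimilating feature is place.
Since the environment is written after the underscore, the trigger follows the target; the direction is regressive.

regressive place assimilation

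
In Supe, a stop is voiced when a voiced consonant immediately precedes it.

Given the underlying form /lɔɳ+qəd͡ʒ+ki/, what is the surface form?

[lɔɳɢəd͡ʒgi]

The rule targets /q/ (voiceless uvular stop), which sits after the trigger /ɳ/ (voiced).
A voiced uvular stop is [ɢ], so the surface segment is [ɢ].
At the second juncture, /k/ likewise becomes [g] adjacent to /d͡ʒ/.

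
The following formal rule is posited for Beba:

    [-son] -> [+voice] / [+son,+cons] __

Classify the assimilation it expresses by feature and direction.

progressive voicing assimilation

The structural change is [+voice], and the conditioning segment [+son,+cons] (a sonorant consonant) is itself voiced, so the target comes to share the voicing of its neighbour — voicing assimilation.
The conditioning segment sits to the left of the focus bar, meaning the trigger precedes the segment that changes — progressive assimilation.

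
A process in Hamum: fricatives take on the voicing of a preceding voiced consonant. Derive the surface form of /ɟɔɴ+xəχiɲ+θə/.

/x/ is a voiceless velar fricative. The preceding trigger /ɴ/ is voiced, so /x/ must become voiced as well.
The voiced velar fricative is [ɣ], so /x/ → [ɣ].
At the second juncture, /θ/ likewise becomes [ð] adjacent to /ɲ/.

[ɟɔɴɣəχiɲðə]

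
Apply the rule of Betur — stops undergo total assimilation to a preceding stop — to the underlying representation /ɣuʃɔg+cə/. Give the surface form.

/c/ is the segment targeted by the rule; it sits immediately after /g/, so it assimilates completely and surfaces as [g].

[ɣuʃɔggə]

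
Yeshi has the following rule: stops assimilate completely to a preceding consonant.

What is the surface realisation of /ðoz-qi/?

[ðozzi]

/q/ is the segment targeted by the rule; it sits immediately after /z/, so it assimilates completely and surfaces as [z].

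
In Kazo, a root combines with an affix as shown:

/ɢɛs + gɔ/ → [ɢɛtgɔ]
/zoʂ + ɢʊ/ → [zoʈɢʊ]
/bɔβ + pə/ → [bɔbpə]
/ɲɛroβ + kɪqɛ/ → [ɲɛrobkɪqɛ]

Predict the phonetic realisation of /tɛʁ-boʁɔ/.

The data show regressive manner assimilation: /s/ → [t] before /g/; /ʂ/ → [ʈ] before /ɢ/; /β/ → [b] before /p/; /β/ → [b] before /k/. In each pair only manner changes, matching the following consonant, while place and voice stay constant.
/ʁ/ is a voiced uvular fricative. The following trigger /b/ is a stop, so /ʁ/ must become a stop as well.
The voiced uvular stop is [ɢ], so /ʁ/ → [ɢ].

[tɛɢboʁɔ]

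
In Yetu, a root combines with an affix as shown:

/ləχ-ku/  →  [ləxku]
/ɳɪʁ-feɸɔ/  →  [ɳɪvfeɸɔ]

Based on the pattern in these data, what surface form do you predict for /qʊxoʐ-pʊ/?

[qʊxoβpʊ]

The data show regressive place assimilation: /χ/ → [x] before /k/; /ʁ/ → [v] before /f/. In each pair only place changes, matching the following consonant, while manner and voice stay constant.
The rule targets /ʐ/ (voiced retroflex fricative), which sits before the trigger /p/ (bilabial).
A voiced bilabial fricative is [β], so the surface segment is [β].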